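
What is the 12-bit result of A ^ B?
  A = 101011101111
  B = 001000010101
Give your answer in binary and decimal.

Apply ^ to each column (1 where bits differ):
  101011101111
^ 001000010101
--------------
  100011111010

Answer: 100011111010 (2298)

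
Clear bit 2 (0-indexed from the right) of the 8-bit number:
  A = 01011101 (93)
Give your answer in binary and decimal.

Mask = ~(1 << 2) = 11111011
Bit 2 of A is 1, so AND-ing with the mask clears it to 0.
  01011101
& 11111011
----------
  01011001

Answer: 01011001 (89)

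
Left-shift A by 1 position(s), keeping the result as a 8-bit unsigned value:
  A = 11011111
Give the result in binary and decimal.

Shift left by 1: drop the top 1 bit(s), append 1 zero(s) on the right.
  11011111  ->  discard [1], keep [1011111], append 0
= 10111110

Answer: 10111110 (190)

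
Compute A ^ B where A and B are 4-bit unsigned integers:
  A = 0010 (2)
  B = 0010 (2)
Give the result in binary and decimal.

Apply ^ to each column (1 where bits differ):
  0010
^ 0010
------
  0000

Answer: 0000 (0)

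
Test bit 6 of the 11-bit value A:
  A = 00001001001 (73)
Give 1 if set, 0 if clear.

Bit 6 is the 7th from the right.
  00001001001
      ^
That bit is 1.

Answer: 1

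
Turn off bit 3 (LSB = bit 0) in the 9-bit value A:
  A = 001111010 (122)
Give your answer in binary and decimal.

Mask = ~(1 << 3) = 111110111
Bit 3 of A is 1, so AND-ing with the mask clears it to 0.
  001111010
& 111110111
-----------
  001110010

Answer: 001110010 (114)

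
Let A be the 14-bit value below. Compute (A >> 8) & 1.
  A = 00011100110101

Bit 8 is the 9th from the right.
  00011100110101
       ^
That bit is 1.

Answer: 1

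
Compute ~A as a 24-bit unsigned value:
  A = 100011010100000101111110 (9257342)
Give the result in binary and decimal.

Flip each bit (0->1, 1->0):
  100011010100000101111110
  011100101011111010000001

Answer: 011100101011111010000001 (7519873)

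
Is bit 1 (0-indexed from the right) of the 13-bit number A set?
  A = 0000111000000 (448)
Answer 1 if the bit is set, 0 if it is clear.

Bit 1 is the 2nd from the right.
  0000111000000
             ^
That bit is 0.

Answer: 0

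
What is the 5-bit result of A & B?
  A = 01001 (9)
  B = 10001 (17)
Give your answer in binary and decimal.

Apply & to each column (1 only where both bits are 1):
  01001
& 10001
-------
  00001

Answer: 00001 (1)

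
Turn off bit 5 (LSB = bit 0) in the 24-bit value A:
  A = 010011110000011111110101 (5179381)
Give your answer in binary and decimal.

Mask = ~(1 << 5) = 111111111111111111011111
Bit 5 of A is 1, so AND-ing with the mask clears it to 0.
  010011110000011111110101
& 111111111111111111011111
--------------------------
  010011110000011111010101

Answer: 010011110000011111010101 (5179349)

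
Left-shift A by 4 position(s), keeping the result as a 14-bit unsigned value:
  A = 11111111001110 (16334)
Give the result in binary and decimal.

Shift left by 4: drop the top 4 bit(s), append 4 zero(s) on the right.
  11111111001110  ->  discard [1111], keep [1111001110], append 0000
= 11110011100000

Answer: 11110011100000 (15584)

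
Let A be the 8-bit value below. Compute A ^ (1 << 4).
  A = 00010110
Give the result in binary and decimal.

Mask = 1 << 4 = 00010000
Bit 4 of A is 1; XOR with the mask flips it to 0.
  00010110
^ 00010000
----------
  00000110

Answer: 00000110 (6)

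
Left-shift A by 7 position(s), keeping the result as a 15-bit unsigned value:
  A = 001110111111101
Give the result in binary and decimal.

Shift left by 7: drop the top 7 bit(s), append 7 zero(s) on the right.
  001110111111101  ->  discard [0011101], keep [11111101], append 0000000
= 111111010000000

Answer: 111111010000000 (32384)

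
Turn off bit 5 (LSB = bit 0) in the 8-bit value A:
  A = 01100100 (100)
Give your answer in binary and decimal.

Mask = ~(1 << 5) = 11011111
Bit 5 of A is 1, so AND-ing with the mask clears it to 0.
  01100100
& 11011111
----------
  01000100

Answer: 01000100 (68)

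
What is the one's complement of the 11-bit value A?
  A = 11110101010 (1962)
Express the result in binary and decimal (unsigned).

Flip each bit (0->1, 1->0):
  11110101010
  00001010101

Answer: 00001010101 (85)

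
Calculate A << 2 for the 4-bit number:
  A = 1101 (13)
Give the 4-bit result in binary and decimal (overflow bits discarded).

Shift left by 2: drop the top 2 bit(s), append 2 zero(s) on the right.
  1101  ->  discard [11], keep [01], append 00
= 0100

Answer: 0100 (4)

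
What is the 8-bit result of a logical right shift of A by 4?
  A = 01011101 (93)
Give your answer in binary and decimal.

Logical shift right by 4: drop the bottom 4 bit(s), prepend 4 zero(s) on the left.
  01011101  ->  keep [0101], discard [1101], prepend 0000
= 00000101

Answer: 00000101 (5)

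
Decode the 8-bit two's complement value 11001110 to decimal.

MSB is 1, so the value is negative. Find the magnitude:
1. Invert bits:  00110001
2. Add 1:        00110010  = 50
3. Apply sign:   -50

Answer: -50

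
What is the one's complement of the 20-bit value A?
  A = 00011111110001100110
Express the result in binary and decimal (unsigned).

Flip each bit (0->1, 1->0):
  00011111110001100110
  11100000001110011001

Answer: 11100000001110011001 (918425)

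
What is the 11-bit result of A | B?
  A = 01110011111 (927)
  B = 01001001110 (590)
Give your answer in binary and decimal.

Apply | to each column (1 where either bit is 1):
  01110011111
| 01001001110
-------------
  01111011111

Answer: 01111011111 (991)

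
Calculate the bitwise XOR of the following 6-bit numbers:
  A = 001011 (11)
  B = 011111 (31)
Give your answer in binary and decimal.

Apply ^ to each column (1 where bits differ):
  001011
^ 011111
--------
  010100

Answer: 010100 (20)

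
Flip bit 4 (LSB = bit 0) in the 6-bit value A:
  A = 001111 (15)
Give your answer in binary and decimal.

Mask = 1 << 4 = 010000
Bit 4 of A is 0; XOR with the mask flips it to 1.
  001111
^ 010000
--------
  011111

Answer: 011111 (31)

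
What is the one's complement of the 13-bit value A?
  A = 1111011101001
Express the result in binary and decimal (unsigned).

Flip each bit (0->1, 1->0):
  1111011101001
  0000100010110

Answer: 0000100010110 (278)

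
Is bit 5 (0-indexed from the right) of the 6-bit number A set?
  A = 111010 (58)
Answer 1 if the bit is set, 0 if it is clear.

Bit 5 is the 6th from the right.
  111010
  ^
That bit is 1.

Answer: 1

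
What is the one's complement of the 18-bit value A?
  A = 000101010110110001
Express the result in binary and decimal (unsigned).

Flip each bit (0->1, 1->0):
  000101010110110001
  111010101001001110

Answer: 111010101001001110 (240206)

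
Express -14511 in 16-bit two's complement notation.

1. Binary of +14511:  0011100010101111
2. Invert bits:     1100011101010000
3. Add 1:           1100011101010001

Answer: 1100011101010001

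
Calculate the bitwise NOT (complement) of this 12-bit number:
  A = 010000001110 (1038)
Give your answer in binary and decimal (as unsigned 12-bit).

Flip each bit (0->1, 1->0):
  010000001110
  101111110001

Answer: 101111110001 (3057)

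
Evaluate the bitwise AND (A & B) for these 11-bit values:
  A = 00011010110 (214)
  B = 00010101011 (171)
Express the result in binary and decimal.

Apply & to each column (1 only where both bits are 1):
  00011010110
& 00010101011
-------------
  00010000010

Answer: 00010000010 (130)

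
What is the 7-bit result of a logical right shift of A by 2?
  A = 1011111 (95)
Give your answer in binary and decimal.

Logical shift right by 2: drop the bottom 2 bit(s), prepend 2 zero(s) on the left.
  1011111  ->  keep [10111], discard [11], prepend 00
= 0010111

Answer: 0010111 (23)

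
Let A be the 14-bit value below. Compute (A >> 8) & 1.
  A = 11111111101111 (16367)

Bit 8 is the 9th from the right.
  11111111101111
       ^
That bit is 1.

Answer: 1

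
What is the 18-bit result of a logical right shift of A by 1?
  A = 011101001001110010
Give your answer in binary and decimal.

Logical shift right by 1: drop the bottom 1 bit(s), prepend 1 zero(s) on the left.
  011101001001110010  ->  keep [01110100100111001], discard [0], prepend 0
= 001110100100111001

Answer: 001110100100111001 (59705)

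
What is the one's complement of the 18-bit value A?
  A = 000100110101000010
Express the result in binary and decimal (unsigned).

Flip each bit (0->1, 1->0):
  000100110101000010
  111011001010111101

Answer: 111011001010111101 (242365)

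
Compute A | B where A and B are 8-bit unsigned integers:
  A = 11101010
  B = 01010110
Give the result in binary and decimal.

Apply | to each column (1 where either bit is 1):
  11101010
| 01010110
----------
  11111110

Answer: 11111110 (254)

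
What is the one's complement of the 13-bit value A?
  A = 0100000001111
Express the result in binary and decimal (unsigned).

Flip each bit (0->1, 1->0):
  0100000001111
  1011111110000

Answer: 1011111110000 (6128)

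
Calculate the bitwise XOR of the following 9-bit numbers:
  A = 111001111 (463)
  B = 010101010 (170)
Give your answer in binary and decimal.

Apply ^ to each column (1 where bits differ):
  111001111
^ 010101010
-----------
  101100101

Answer: 101100101 (357)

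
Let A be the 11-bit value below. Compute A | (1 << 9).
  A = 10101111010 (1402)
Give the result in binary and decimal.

Mask = 1 << 9 = 01000000000
Bit 9 of A is 0, so OR-ing with the mask flips it to 1.
  10101111010
| 01000000000
-------------
  11101111010

Answer: 11101111010 (1914)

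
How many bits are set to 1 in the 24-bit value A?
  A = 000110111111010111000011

000110111111010111000011
1-bits at positions (from bit 0 = LSB): 0, 1, 6, 7, 8, 10, 12, 13, 14, 15, 16, 17, 19, 20
Count = 14

Answer: 14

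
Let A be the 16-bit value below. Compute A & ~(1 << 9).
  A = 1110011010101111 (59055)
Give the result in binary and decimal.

Mask = ~(1 << 9) = 1111110111111111
Bit 9 of A is 1, so AND-ing with the mask clears it to 0.
  1110011010101111
& 1111110111111111
------------------
  1110010010101111

Answer: 1110010010101111 (58543)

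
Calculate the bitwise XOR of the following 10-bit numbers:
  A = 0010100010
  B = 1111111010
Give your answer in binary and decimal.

Apply ^ to each column (1 where bits differ):
  0010100010
^ 1111111010
------------
  1101011000

Answer: 1101011000 (856)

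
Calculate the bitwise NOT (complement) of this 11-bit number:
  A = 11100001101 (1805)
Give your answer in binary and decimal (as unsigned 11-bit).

Flip each bit (0->1, 1->0):
  11100001101
  00011110010

Answer: 00011110010 (242)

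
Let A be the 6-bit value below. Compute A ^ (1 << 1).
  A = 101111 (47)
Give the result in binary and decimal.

Mask = 1 << 1 = 000010
Bit 1 of A is 1; XOR with the mask flips it to 0.
  101111
^ 000010
--------
  101101

Answer: 101101 (45)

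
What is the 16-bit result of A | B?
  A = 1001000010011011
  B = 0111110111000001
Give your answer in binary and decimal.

Apply | to each column (1 where either bit is 1):
  1001000010011011
| 0111110111000001
------------------
  1111110111011011

Answer: 1111110111011011 (64987)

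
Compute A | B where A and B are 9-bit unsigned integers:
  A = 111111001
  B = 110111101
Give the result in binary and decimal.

Apply | to each column (1 where either bit is 1):
  111111001
| 110111101
-----------
  111111101

Answer: 111111101 (509)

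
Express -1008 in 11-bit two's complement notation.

1. Binary of +1008:  01111110000
2. Invert bits:     10000001111
3. Add 1:           10000010000

Answer: 10000010000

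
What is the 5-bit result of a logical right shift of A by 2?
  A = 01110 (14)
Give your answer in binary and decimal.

Logical shift right by 2: drop the bottom 2 bit(s), prepend 2 zero(s) on the left.
  01110  ->  keep [011], discard [10], prepend 00
= 00011

Answer: 00011 (3)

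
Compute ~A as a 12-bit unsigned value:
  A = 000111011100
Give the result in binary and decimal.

Flip each bit (0->1, 1->0):
  000111011100
  111000100011

Answer: 111000100011 (3619)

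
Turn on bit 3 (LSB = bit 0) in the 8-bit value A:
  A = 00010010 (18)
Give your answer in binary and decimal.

Mask = 1 << 3 = 00001000
Bit 3 of A is 0, so OR-ing with the mask flips it to 1.
  00010010
| 00001000
----------
  00011010

Answer: 00011010 (26)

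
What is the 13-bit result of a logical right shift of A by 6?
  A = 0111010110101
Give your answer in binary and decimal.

Logical shift right by 6: drop the bottom 6 bit(s), prepend 6 zero(s) on the left.
  0111010110101  ->  keep [0111010], discard [110101], prepend 000000
= 0000000111010

Answer: 0000000111010 (58)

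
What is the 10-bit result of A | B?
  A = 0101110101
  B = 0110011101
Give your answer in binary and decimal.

Apply | to each column (1 where either bit is 1):
  0101110101
| 0110011101
------------
  0111111101

Answer: 0111111101 (509)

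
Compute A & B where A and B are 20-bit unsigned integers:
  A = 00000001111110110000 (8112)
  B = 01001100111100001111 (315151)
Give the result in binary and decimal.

Apply & to each column (1 only where both bits are 1):
  00000001111110110000
& 01001100111100001111
----------------------
  00000000111100000000

Answer: 00000000111100000000 (3840)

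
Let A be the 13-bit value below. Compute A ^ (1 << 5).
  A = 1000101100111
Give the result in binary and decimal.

Mask = 1 << 5 = 0000000100000
Bit 5 of A is 1; XOR with the mask flips it to 0.
  1000101100111
^ 0000000100000
---------------
  1000101000111

Answer: 1000101000111 (4423)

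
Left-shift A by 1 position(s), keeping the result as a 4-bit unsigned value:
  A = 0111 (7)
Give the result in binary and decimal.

Shift left by 1: drop the top 1 bit(s), append 1 zero(s) on the right.
  0111  ->  discard [0], keep [111], append 0
= 1110

Answer: 1110 (14)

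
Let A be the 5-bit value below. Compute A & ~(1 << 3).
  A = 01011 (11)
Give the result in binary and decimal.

Mask = ~(1 << 3) = 10111
Bit 3 of A is 1, so AND-ing with the mask clears it to 0.
  01011
& 10111
-------
  00011

Answer: 00011 (3)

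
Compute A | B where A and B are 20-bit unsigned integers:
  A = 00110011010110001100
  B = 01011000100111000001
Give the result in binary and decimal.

Apply | to each column (1 where either bit is 1):
  00110011010110001100
| 01011000100111000001
----------------------
  01111011110111001101

Answer: 01111011110111001101 (507341)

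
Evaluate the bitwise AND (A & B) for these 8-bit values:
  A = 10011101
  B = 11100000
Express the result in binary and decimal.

Apply & to each column (1 only where both bits are 1):
  10011101
& 11100000
----------
  10000000

Answer: 10000000 (128)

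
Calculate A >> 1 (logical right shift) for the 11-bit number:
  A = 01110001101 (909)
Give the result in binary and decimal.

Logical shift right by 1: drop the bottom 1 bit(s), prepend 1 zero(s) on the left.
  01110001101  ->  keep [0111000110], discard [1], prepend 0
= 00111000110

Answer: 00111000110 (454)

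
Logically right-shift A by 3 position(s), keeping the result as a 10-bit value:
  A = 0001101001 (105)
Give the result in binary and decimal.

Logical shift right by 3: drop the bottom 3 bit(s), prepend 3 zero(s) on the left.
  0001101001  ->  keep [0001101], discard [001], prepend 000
= 0000001101

Answer: 0000001101 (13)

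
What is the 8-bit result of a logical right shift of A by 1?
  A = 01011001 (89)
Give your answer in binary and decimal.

Logical shift right by 1: drop the bottom 1 bit(s), prepend 1 zero(s) on the left.
  01011001  ->  keep [0101100], discard [1], prepend 0
= 00101100

Answer: 00101100 (44)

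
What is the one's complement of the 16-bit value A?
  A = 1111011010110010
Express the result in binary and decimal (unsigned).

Flip each bit (0->1, 1->0):
  1111011010110010
  0000100101001101

Answer: 0000100101001101 (2381)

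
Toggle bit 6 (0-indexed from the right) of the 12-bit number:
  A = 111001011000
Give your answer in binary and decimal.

Mask = 1 << 6 = 000001000000
Bit 6 of A is 1; XOR with the mask flips it to 0.
  111001011000
^ 000001000000
--------------
  111000011000

Answer: 111000011000 (3608)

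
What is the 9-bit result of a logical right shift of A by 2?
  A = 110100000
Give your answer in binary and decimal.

Logical shift right by 2: drop the bottom 2 bit(s), prepend 2 zero(s) on the left.
  110100000  ->  keep [1101000], discard [00], prepend 00
= 001101000

Answer: 001101000 (104)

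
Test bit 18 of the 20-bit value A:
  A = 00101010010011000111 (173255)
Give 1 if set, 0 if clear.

Bit 18 is the 19th from the right.
  00101010010011000111
   ^
That bit is 0.

Answer: 0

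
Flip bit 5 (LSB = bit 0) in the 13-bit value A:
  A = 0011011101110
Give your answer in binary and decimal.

Mask = 1 << 5 = 0000000100000
Bit 5 of A is 1; XOR with the mask flips it to 0.
  0011011101110
^ 0000000100000
---------------
  0011011001110

Answer: 0011011001110 (1742)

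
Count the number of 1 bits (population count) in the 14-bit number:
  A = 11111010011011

11111010011011
1-bits at positions (from bit 0 = LSB): 0, 1, 3, 4, 7, 9, 10, 11, 12, 13
Count = 10

Answer: 10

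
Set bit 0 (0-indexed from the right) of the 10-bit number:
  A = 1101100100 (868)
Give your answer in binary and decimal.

Mask = 1 << 0 = 0000000001
Bit 0 of A is 0, so OR-ing with the mask flips it to 1.
  1101100100
| 0000000001
------------
  1101100101

Answer: 1101100101 (869)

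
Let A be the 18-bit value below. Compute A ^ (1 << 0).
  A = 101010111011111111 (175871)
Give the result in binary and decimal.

Mask = 1 << 0 = 000000000000000001
Bit 0 of A is 1; XOR with the mask flips it to 0.
  101010111011111111
^ 000000000000000001
--------------------
  101010111011111110

Answer: 101010111011111110 (175870)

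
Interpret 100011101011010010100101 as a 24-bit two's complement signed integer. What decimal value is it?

MSB is 1, so the value is negative. Find the magnitude:
1. Invert bits:  011100010100101101011010
2. Add 1:        011100010100101101011011  = 7424859
3. Apply sign:   -7424859

Answer: -7424859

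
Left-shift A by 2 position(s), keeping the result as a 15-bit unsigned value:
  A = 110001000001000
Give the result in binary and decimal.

Shift left by 2: drop the top 2 bit(s), append 2 zero(s) on the right.
  110001000001000  ->  discard [11], keep [0001000001000], append 00
= 000100000100000

Answer: 000100000100000 (2080)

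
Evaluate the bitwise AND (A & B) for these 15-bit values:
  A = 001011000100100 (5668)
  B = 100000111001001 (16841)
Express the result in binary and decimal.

Apply & to each column (1 only where both bits are 1):
  001011000100100
& 100000111001001
-----------------
  000000000000000

Answer: 000000000000000 (0)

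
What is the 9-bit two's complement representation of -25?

1. Binary of +25:  000011001
2. Invert bits:     111100110
3. Add 1:           111100111

Answer: 111100111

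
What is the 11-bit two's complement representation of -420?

1. Binary of +420:  00110100100
2. Invert bits:     11001011011
3. Add 1:           11001011100

Answer: 11001011100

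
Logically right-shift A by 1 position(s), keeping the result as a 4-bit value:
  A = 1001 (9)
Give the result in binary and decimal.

Logical shift right by 1: drop the bottom 1 bit(s), prepend 1 zero(s) on the left.
  1001  ->  keep [100], discard [1], prepend 0
= 0100

Answer: 0100 (4)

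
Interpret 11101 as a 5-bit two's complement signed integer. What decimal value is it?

MSB is 1, so the value is negative. Find the magnitude:
1. Invert bits:  00010
2. Add 1:        00011  = 3
3. Apply sign:   -3

Answer: -3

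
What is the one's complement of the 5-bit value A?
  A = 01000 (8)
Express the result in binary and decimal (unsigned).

Flip each bit (0->1, 1->0):
  01000
  10111

Answer: 10111 (23)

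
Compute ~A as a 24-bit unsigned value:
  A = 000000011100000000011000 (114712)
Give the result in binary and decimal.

Flip each bit (0->1, 1->0):
  000000011100000000011000
  111111100011111111100111

Answer: 111111100011111111100111 (16662503)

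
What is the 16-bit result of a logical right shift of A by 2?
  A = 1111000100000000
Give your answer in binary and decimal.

Logical shift right by 2: drop the bottom 2 bit(s), prepend 2 zero(s) on the left.
  1111000100000000  ->  keep [11110001000000], discard [00], prepend 00
= 0011110001000000

Answer: 0011110001000000 (15424)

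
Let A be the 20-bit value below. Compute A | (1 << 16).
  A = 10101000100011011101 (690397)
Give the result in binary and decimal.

Mask = 1 << 16 = 00010000000000000000
Bit 16 of A is 0, so OR-ing with the mask flips it to 1.
  10101000100011011101
| 00010000000000000000
----------------------
  10111000100011011101

Answer: 10111000100011011101 (755933)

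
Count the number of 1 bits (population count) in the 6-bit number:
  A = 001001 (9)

001001
1-bits at positions (from bit 0 = LSB): 0, 3
Count = 2

Answer: 2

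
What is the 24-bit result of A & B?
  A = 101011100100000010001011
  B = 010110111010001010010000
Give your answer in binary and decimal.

Apply & to each column (1 only where both bits are 1):
  101011100100000010001011
& 010110111010001010010000
--------------------------
  000010100000000010000000

Answer: 000010100000000010000000 (655488)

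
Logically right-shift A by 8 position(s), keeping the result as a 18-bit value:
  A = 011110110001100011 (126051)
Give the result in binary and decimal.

Logical shift right by 8: drop the bottom 8 bit(s), prepend 8 zero(s) on the left.
  011110110001100011  ->  keep [0111101100], discard [01100011], prepend 00000000
= 000000000111101100

Answer: 000000000111101100 (492)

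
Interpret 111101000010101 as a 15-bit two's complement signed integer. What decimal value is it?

MSB is 1, so the value is negative. Find the magnitude:
1. Invert bits:  000010111101010
2. Add 1:        000010111101011  = 1515
3. Apply sign:   -1515

Answer: -1515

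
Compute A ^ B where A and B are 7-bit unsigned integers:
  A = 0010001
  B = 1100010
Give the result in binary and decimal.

Apply ^ to each column (1 where bits differ):
  0010001
^ 1100010
---------
  1110011

Answer: 1110011 (115)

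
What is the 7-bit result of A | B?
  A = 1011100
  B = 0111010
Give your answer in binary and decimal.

Apply | to each column (1 where either bit is 1):
  1011100
| 0111010
---------
  1111110

Answer: 1111110 (126)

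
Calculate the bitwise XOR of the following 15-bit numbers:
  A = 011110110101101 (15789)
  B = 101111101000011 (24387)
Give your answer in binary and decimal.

Apply ^ to each column (1 where bits differ):
  011110110101101
^ 101111101000011
-----------------
  110001011101110

Answer: 110001011101110 (25326)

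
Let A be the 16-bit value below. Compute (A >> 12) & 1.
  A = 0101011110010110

Bit 12 is the 13th from the right.
  0101011110010110
     ^
That bit is 1.

Answer: 1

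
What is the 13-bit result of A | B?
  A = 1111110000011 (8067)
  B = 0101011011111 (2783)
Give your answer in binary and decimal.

Apply | to each column (1 where either bit is 1):
  1111110000011
| 0101011011111
---------------
  1111111011111

Answer: 1111111011111 (8159)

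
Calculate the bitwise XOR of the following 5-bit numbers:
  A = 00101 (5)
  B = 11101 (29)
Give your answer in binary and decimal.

Apply ^ to each column (1 where bits differ):
  00101
^ 11101
-------
  11000

Answer: 11000 (24)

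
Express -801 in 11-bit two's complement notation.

1. Binary of +801:  01100100001
2. Invert bits:     10011011110
3. Add 1:           10011011111

Answer: 10011011111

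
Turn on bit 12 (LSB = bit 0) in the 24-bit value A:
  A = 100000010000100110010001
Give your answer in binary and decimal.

Mask = 1 << 12 = 000000000001000000000000
Bit 12 of A is 0, so OR-ing with the mask flips it to 1.
  100000010000100110010001
| 000000000001000000000000
--------------------------
  100000010001100110010001

Answer: 100000010001100110010001 (8460689)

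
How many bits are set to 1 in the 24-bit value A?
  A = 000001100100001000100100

000001100100001000100100
1-bits at positions (from bit 0 = LSB): 2, 5, 9, 14, 17, 18
Count = 6

Answer: 6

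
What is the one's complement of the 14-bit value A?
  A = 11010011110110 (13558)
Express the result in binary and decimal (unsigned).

Flip each bit (0->1, 1->0):
  11010011110110
  00101100001001

Answer: 00101100001001 (2825)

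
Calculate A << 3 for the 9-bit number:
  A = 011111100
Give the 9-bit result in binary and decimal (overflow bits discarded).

Shift left by 3: drop the top 3 bit(s), append 3 zero(s) on the right.
  011111100  ->  discard [011], keep [111100], append 000
= 111100000

Answer: 111100000 (480)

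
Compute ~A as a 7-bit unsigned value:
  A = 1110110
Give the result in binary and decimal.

Flip each bit (0->1, 1->0):
  1110110
  0001001

Answer: 0001001 (9)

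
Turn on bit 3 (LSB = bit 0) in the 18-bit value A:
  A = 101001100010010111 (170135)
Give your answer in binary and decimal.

Mask = 1 << 3 = 000000000000001000
Bit 3 of A is 0, so OR-ing with the mask flips it to 1.
  101001100010010111
| 000000000000001000
--------------------
  101001100010011111

Answer: 101001100010011111 (170143)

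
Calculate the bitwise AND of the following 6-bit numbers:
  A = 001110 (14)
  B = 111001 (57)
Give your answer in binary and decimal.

Apply & to each column (1 only where both bits are 1):
  001110
& 111001
--------
  001000

Answer: 001000 (8)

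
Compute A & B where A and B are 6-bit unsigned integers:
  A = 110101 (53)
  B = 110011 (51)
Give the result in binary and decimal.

Apply & to each column (1 only where both bits are 1):
  110101
& 110011
--------
  110001

Answer: 110001 (49)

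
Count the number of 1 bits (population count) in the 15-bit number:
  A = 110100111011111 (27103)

110100111011111
1-bits at positions (from bit 0 = LSB): 0, 1, 2, 3, 4, 6, 7, 8, 11, 13, 14
Count = 11

Answer: 11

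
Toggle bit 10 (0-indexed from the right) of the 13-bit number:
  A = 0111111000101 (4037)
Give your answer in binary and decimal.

Mask = 1 << 10 = 0010000000000
Bit 10 of A is 1; XOR with the mask flips it to 0.
  0111111000101
^ 0010000000000
---------------
  0101111000101

Answer: 0101111000101 (3013)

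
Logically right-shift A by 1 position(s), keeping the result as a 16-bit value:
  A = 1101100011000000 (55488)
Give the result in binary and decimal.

Logical shift right by 1: drop the bottom 1 bit(s), prepend 1 zero(s) on the left.
  1101100011000000  ->  keep [110110001100000], discard [0], prepend 0
= 0110110001100000

Answer: 0110110001100000 (27744)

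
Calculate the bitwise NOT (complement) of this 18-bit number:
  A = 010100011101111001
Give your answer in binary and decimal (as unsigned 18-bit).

Flip each bit (0->1, 1->0):
  010100011101111001
  101011100010000110

Answer: 101011100010000110 (178310)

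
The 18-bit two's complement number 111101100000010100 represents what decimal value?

MSB is 1, so the value is negative. Find the magnitude:
1. Invert bits:  000010011111101011
2. Add 1:        000010011111101100  = 10220
3. Apply sign:   -10220

Answer: -10220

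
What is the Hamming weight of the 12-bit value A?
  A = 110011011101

110011011101
1-bits at positions (from bit 0 = LSB): 0, 2, 3, 4, 6, 7, 10, 11
Count = 8

Answer: 8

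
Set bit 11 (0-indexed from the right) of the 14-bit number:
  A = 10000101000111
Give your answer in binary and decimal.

Mask = 1 << 11 = 00100000000000
Bit 11 of A is 0, so OR-ing with the mask flips it to 1.
  10000101000111
| 00100000000000
----------------
  10100101000111

Answer: 10100101000111 (10567)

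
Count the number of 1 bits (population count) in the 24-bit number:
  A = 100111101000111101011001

100111101000111101011001
1-bits at positions (from bit 0 = LSB): 0, 3, 4, 6, 8, 9, 10, 11, 15, 17, 18, 19, 20, 23
Count = 14

Answer: 14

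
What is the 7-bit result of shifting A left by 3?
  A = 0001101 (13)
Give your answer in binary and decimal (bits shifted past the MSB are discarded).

Shift left by 3: drop the top 3 bit(s), append 3 zero(s) on the right.
  0001101  ->  discard [000], keep [1101], append 000
= 1101000

Answer: 1101000 (104)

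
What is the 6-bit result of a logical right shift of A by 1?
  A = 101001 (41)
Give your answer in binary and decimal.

Logical shift right by 1: drop the bottom 1 bit(s), prepend 1 zero(s) on the left.
  101001  ->  keep [10100], discard [1], prepend 0
= 010100

Answer: 010100 (20)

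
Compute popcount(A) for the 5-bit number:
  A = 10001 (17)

10001
1-bits at positions (from bit 0 = LSB): 0, 4
Count = 2

Answer: 2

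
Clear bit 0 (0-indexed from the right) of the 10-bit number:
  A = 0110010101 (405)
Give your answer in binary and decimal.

Mask = ~(1 << 0) = 1111111110
Bit 0 of A is 1, so AND-ing with the mask clears it to 0.
  0110010101
& 1111111110
------------
  0110010100

Answer: 0110010100 (404)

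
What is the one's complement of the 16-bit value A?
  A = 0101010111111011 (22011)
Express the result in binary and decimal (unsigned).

Flip each bit (0->1, 1->0):
  0101010111111011
  1010101000000100

Answer: 1010101000000100 (43524)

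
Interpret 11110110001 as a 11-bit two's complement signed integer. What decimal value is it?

MSB is 1, so the value is negative. Find the magnitude:
1. Invert bits:  00001001110
2. Add 1:        00001001111  = 79
3. Apply sign:   -79

Answer: -79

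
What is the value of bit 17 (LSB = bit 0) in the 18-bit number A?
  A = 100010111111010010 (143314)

Bit 17 is the 18th from the right.
  100010111111010010
  ^
That bit is 1.

Answer: 1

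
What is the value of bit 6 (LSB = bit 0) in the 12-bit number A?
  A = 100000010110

Bit 6 is the 7th from the right.
  100000010110
       ^
That bit is 0.

Answer: 0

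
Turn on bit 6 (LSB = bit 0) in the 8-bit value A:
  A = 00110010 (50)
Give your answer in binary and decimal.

Mask = 1 << 6 = 01000000
Bit 6 of A is 0, so OR-ing with the mask flips it to 1.
  00110010
| 01000000
----------
  01110010

Answer: 01110010 (114)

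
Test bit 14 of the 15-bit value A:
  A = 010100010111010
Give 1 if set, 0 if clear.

Bit 14 is the 15th from the right.
  010100010111010
  ^
That bit is 0.

Answer: 0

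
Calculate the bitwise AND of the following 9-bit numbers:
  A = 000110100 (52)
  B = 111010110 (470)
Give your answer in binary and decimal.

Apply & to each column (1 only where both bits are 1):
  000110100
& 111010110
-----------
  000010100

Answer: 000010100 (20)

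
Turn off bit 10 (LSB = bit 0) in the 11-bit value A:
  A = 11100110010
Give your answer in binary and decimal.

Mask = ~(1 << 10) = 01111111111
Bit 10 of A is 1, so AND-ing with the mask clears it to 0.
  11100110010
& 01111111111
-------------
  01100110010

Answer: 01100110010 (818)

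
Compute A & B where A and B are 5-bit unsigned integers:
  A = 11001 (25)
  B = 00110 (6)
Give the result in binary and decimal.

Apply & to each column (1 only where both bits are 1):
  11001
& 00110
-------
  00000

Answer: 00000 (0)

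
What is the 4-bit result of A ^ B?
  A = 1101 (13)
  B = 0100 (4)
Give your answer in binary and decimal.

Apply ^ to each column (1 where bits differ):
  1101
^ 0100
------
  1001

Answer: 1001 (9)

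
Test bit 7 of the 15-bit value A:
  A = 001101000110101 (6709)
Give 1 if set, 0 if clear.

Bit 7 is the 8th from the right.
  001101000110101
         ^
That bit is 0.

Answer: 0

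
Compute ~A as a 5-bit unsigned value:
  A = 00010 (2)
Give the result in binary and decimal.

Flip each bit (0->1, 1->0):
  00010
  11101

Answer: 11101 (29)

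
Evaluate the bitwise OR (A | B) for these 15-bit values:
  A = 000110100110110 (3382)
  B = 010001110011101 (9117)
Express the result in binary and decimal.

Apply | to each column (1 where either bit is 1):
  000110100110110
| 010001110011101
-----------------
  010111110111111

Answer: 010111110111111 (12223)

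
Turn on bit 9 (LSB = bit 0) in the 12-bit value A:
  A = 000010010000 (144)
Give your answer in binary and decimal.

Mask = 1 << 9 = 001000000000
Bit 9 of A is 0, so OR-ing with the mask flips it to 1.
  000010010000
| 001000000000
--------------
  001010010000

Answer: 001010010000 (656)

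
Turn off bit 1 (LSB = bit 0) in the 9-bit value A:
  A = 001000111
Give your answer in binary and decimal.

Mask = ~(1 << 1) = 111111101
Bit 1 of A is 1, so AND-ing with the mask clears it to 0.
  001000111
& 111111101
-----------
  001000101

Answer: 001000101 (69)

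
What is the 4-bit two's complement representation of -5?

1. Binary of +5:  0101
2. Invert bits:     1010
3. Add 1:           1011

Answer: 1011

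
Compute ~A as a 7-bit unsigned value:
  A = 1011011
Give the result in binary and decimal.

Flip each bit (0->1, 1->0):
  1011011
  0100100

Answer: 0100100 (36)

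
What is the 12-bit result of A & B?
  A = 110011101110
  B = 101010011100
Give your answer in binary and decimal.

Apply & to each column (1 only where both bits are 1):
  110011101110
& 101010011100
--------------
  100010001100

Answer: 100010001100 (2188)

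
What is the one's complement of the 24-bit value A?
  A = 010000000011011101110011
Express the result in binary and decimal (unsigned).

Flip each bit (0->1, 1->0):
  010000000011011101110011
  101111111100100010001100

Answer: 101111111100100010001100 (12568716)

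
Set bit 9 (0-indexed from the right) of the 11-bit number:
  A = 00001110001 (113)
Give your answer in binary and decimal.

Mask = 1 << 9 = 01000000000
Bit 9 of A is 0, so OR-ing with the mask flips it to 1.
  00001110001
| 01000000000
-------------
  01001110001

Answer: 01001110001 (625)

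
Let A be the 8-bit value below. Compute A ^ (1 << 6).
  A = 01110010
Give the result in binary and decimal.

Mask = 1 << 6 = 01000000
Bit 6 of A is 1; XOR with the mask flips it to 0.
  01110010
^ 01000000
----------
  00110010

Answer: 00110010 (50)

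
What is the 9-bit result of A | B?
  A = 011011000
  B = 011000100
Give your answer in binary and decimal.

Apply | to each column (1 where either bit is 1):
  011011000
| 011000100
-----------
  011011100

Answer: 011011100 (220)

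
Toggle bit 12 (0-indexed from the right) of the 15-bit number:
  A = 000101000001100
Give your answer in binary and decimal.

Mask = 1 << 12 = 001000000000000
Bit 12 of A is 0; XOR with the mask flips it to 1.
  000101000001100
^ 001000000000000
-----------------
  001101000001100

Answer: 001101000001100 (6668)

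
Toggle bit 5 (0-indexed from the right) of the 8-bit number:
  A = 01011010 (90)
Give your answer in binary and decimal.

Mask = 1 << 5 = 00100000
Bit 5 of A is 0; XOR with the mask flips it to 1.
  01011010
^ 00100000
----------
  01111010

Answer: 01111010 (122)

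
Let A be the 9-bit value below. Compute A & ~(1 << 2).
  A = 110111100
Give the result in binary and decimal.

Mask = ~(1 << 2) = 111111011
Bit 2 of A is 1, so AND-ing with the mask clears it to 0.
  110111100
& 111111011
-----------
  110111000

Answer: 110111000 (440)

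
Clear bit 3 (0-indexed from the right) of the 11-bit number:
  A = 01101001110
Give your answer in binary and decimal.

Mask = ~(1 << 3) = 11111110111
Bit 3 of A is 1, so AND-ing with the mask clears it to 0.
  01101001110
& 11111110111
-------------
  01101000110

Answer: 01101000110 (838)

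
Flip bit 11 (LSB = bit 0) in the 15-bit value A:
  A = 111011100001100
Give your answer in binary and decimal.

Mask = 1 << 11 = 000100000000000
Bit 11 of A is 0; XOR with the mask flips it to 1.
  111011100001100
^ 000100000000000
-----------------
  111111100001100

Answer: 111111100001100 (32524)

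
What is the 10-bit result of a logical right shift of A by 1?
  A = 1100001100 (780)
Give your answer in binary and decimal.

Logical shift right by 1: drop the bottom 1 bit(s), prepend 1 zero(s) on the left.
  1100001100  ->  keep [110000110], discard [0], prepend 0
= 0110000110

Answer: 0110000110 (390)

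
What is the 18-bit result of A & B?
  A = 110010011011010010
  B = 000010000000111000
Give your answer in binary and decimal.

Apply & to each column (1 only where both bits are 1):
  110010011011010010
& 000010000000111000
--------------------
  000010000000010000

Answer: 000010000000010000 (8208)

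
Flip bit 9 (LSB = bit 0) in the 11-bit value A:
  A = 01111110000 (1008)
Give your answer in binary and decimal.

Mask = 1 << 9 = 01000000000
Bit 9 of A is 1; XOR with the mask flips it to 0.
  01111110000
^ 01000000000
-------------
  00111110000

Answer: 00111110000 (496)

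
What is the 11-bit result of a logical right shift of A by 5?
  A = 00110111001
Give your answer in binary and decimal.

Logical shift right by 5: drop the bottom 5 bit(s), prepend 5 zero(s) on the left.
  00110111001  ->  keep [001101], discard [11001], prepend 00000
= 00000001101

Answer: 00000001101 (13)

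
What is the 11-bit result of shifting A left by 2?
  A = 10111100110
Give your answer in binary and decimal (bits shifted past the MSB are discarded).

Shift left by 2: drop the top 2 bit(s), append 2 zero(s) on the right.
  10111100110  ->  discard [10], keep [111100110], append 00
= 11110011000

Answer: 11110011000 (1944)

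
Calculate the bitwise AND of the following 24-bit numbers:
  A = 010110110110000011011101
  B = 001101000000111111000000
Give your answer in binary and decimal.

Apply & to each column (1 only where both bits are 1):
  010110110110000011011101
& 001101000000111111000000
--------------------------
  000100000000000011000000

Answer: 000100000000000011000000 (1048768)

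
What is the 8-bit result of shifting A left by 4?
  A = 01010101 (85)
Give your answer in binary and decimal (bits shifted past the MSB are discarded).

Shift left by 4: drop the top 4 bit(s), append 4 zero(s) on the right.
  01010101  ->  discard [0101], keep [0101], append 0000
= 01010000

Answer: 01010000 (80)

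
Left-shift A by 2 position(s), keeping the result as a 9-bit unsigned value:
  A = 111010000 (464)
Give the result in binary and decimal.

Shift left by 2: drop the top 2 bit(s), append 2 zero(s) on the right.
  111010000  ->  discard [11], keep [1010000], append 00
= 101000000

Answer: 101000000 (320)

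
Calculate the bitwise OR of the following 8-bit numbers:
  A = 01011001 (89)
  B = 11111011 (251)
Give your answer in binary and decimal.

Apply | to each column (1 where either bit is 1):
  01011001
| 11111011
----------
  11111011

Answer: 11111011 (251)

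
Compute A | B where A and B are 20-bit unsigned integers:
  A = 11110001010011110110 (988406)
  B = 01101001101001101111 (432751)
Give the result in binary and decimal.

Apply | to each column (1 where either bit is 1):
  11110001010011110110
| 01101001101001101111
----------------------
  11111001111011111111

Answer: 11111001111011111111 (1023743)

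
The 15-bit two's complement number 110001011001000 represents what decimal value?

MSB is 1, so the value is negative. Find the magnitude:
1. Invert bits:  001110100110111
2. Add 1:        001110100111000  = 7480
3. Apply sign:   -7480

Answer: -7480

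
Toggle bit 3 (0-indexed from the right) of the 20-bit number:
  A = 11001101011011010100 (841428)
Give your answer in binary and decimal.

Mask = 1 << 3 = 00000000000000001000
Bit 3 of A is 0; XOR with the mask flips it to 1.
  11001101011011010100
^ 00000000000000001000
----------------------
  11001101011011011100

Answer: 11001101011011011100 (841436)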